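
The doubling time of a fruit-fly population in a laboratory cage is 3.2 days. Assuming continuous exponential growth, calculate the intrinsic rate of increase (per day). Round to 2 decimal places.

0.22 per day

r = ln(2)/t_d = 0.6931/3.2 = 0.21661.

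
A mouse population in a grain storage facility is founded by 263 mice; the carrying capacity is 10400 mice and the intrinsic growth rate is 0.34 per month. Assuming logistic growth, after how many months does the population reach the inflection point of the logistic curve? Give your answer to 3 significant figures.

10.7 months

Logistic growth is fastest at N = K/2 = 5200.
A = (K − N₀)/N₀ = 38.544. Set K/(1 + A·e^(−rt)) = K/2 → A·e^(−rt) = 1.
e^(−0.34t) = 1/38.544 = 0.0259446, so t = ln(38.544)/0.34 = 3.6518/0.34 = 10.741.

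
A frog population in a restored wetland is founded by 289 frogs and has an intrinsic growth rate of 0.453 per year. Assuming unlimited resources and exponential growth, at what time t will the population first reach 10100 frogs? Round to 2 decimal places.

Set N₀·e^(rt) = 10100: e^(0.453·t) = 10100/289 = 34.948.
0.453·t = ln(34.948) = 3.5539, so t = 3.5539/0.453 = 7.8452.

7.85 years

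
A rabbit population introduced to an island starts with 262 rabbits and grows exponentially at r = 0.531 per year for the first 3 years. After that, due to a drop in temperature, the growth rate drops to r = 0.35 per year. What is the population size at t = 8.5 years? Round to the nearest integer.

Phase 1: N(3) = 262·e^(0.531×3) = 262·e^1.593 = 1288.64.
Phase 2 runs for 8.5 − 3 = 5.5 years at r = 0.35.
N(8.5) = 1288.64·e^(0.35×5.5) = 1288.64·e^1.925 = 8833.83.

8834 rabbits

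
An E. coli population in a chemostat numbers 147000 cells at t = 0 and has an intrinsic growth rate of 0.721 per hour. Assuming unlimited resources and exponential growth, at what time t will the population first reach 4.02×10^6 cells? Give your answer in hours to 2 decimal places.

4.59 hours

Set N₀·e^(rt) = 4.02×10^6: e^(0.721·t) = 4.02×10^6/147000 = 27.347.
0.721·t = ln(27.347) = 3.3086, so t = 3.3086/0.721 = 4.5889.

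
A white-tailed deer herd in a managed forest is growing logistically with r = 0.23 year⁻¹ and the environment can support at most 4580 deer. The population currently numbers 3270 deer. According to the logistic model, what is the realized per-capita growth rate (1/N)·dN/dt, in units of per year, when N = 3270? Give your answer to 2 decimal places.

(1/N)·dN/dt = r(1 − N/K) = 0.23 × (1 − 3270/4580).
= 0.23 × 0.28603 = 0.065786.

0.07 per year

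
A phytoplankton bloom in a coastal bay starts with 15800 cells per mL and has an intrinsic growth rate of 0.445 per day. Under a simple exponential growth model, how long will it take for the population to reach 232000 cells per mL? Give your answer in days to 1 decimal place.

6.0 days

Set N₀·e^(rt) = 232000: e^(0.445·t) = 232000/15800 = 14.684.
0.445·t = ln(14.684) = 2.6867, so t = 2.6867/0.445 = 6.0376.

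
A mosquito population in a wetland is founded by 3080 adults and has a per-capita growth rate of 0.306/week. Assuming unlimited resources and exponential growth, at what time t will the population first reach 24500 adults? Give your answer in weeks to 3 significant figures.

6.78 weeks

Set N₀·e^(rt) = 24500: e^(0.306·t) = 24500/3080 = 7.9545.
0.306·t = ln(7.9545) = 2.0737, so t = 2.0737/0.306 = 6.7769.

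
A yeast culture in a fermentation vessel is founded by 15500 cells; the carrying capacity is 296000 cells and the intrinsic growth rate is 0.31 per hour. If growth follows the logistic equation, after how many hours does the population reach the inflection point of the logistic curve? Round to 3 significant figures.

9.34 hours

Logistic growth is fastest at N = K/2 = 148000.
A = (K − N₀)/N₀ = 18.097. Set K/(1 + A·e^(−rt)) = K/2 → A·e^(−rt) = 1.
e^(−0.31t) = 1/18.097 = 0.0552585, so t = ln(18.097)/0.31 = 2.8957/0.31 = 9.3411.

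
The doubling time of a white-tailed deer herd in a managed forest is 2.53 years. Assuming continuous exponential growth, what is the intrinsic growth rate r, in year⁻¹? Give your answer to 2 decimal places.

r = ln(2)/t_d = 0.6931/2.53 = 0.27397.

0.27 per year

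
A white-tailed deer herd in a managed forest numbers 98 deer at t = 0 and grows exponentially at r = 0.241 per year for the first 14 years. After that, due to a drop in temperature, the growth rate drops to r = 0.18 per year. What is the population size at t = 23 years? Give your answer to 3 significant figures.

Phase 1: N(14) = 98·e^(0.241×14) = 98·e^3.374 = 2861.12.
Phase 2 runs for 23 − 14 = 9 years at r = 0.18.
N(23) = 2861.12·e^(0.18×9) = 2861.12·e^1.62 = 14457.5.

14500 deer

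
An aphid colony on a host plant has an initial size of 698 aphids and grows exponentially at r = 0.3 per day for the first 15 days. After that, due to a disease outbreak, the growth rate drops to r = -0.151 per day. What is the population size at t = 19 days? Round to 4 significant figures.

Phase 1: N(15) = 698·e^(0.3×15) = 698·e^4.5 = 62832.
Phase 2 runs for 19 − 15 = 4 days at r = -0.151.
N(19) = 62832·e^(-0.151×4) = 62832·e^-0.604 = 34345.3.

34350 aphids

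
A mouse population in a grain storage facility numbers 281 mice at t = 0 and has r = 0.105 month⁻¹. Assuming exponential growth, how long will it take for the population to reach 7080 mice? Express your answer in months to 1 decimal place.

Set N₀·e^(rt) = 7080: e^(0.105·t) = 7080/281 = 25.196.
0.105·t = ln(25.196) = 3.2267, so t = 3.2267/0.105 = 30.73.

30.7 months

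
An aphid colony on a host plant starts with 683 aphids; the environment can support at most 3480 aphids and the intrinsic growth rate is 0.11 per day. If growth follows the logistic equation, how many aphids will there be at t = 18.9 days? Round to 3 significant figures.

A = (K − N₀)/N₀ = (3480 − 683)/683 = 4.0952.
N(t) = K/(1 + A·e^(−rt)) = 3480/(1 + 4.0952×e^(−0.11×18.9)).
e^(−2.079) = 0.12506; denominator = 1 + 4.0952×0.12506 = 1.5121.
N = 3480/1.5121 = 2301.4.

2300 aphids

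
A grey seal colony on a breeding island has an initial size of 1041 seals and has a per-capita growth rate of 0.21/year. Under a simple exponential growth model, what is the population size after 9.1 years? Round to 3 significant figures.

7040 seals

N(t) = N₀·e^(rt) = 1041 × e^(0.21×9.1) = 1041 × e^1.911.
e^1.911 ≈ 6.7598, so N ≈ 1041 × 6.7598 = 7037.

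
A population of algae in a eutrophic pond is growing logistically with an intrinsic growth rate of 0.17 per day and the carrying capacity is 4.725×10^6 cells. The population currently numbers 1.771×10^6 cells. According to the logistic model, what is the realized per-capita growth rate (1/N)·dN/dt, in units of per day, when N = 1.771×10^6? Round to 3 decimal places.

0.106 per day

(1/N)·dN/dt = r(1 − N/K) = 0.17 × (1 − 1.771×10^6/4.725×10^6).
= 0.17 × 0.62519 = 0.10628.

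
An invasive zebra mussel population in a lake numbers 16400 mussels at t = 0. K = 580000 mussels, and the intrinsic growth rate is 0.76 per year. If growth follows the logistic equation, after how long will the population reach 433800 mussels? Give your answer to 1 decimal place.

A = (K − N₀)/N₀ = (580000 − 16400)/16400 = 34.366.
Solve 580000/(1 + 34.366·e^(−0.76t)) = 433800: 1 + 34.366·e^(−0.76t) = 1.337, so e^(−0.76t) = 0.00980688.
−0.76·t = ln(0.00980688) = -4.6247, so t = 4.6247/0.76 = 6.0851.

6.1 years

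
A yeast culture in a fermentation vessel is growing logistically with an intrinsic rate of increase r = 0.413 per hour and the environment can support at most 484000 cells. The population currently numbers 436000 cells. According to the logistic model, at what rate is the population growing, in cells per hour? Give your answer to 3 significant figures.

17900 cells per hour

dN/dt = rN(1 − N/K) = 0.413 × 436000 × (1 − 436000/484000).
1 − 436000/484000 = 0.099174; dN/dt = 0.413 × 436000 × 0.099174 = 17858.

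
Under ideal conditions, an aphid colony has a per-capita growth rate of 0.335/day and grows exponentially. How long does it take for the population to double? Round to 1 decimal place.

2.1 days

Doubling time t_d = ln(2)/r = 0.6931/0.335 = 2.0691.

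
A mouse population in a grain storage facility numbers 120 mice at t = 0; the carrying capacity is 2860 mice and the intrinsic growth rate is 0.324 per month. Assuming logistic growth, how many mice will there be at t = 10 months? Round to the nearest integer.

1510 mice

A = (K − N₀)/N₀ = (2860 − 120)/120 = 22.833.
N(t) = K/(1 + A·e^(−rt)) = 2860/(1 + 22.833×e^(−0.324×10)).
e^(−3.24) = 0.039164; denominator = 1 + 22.833×0.039164 = 1.8942.
N = 2860/1.8942 = 1509.84.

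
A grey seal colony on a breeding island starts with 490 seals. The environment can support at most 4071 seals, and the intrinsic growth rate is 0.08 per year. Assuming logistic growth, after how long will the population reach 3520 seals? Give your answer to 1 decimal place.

48.0 years

A = (K − N₀)/N₀ = (4071 − 490)/490 = 7.3082.
Solve 4071/(1 + 7.3082·e^(−0.08t)) = 3520: 1 + 7.3082·e^(−0.08t) = 1.1565, so e^(−0.08t) = 0.0214191.
−0.08·t = ln(0.0214191) = -3.8435, so t = 3.8435/0.08 = 48.043.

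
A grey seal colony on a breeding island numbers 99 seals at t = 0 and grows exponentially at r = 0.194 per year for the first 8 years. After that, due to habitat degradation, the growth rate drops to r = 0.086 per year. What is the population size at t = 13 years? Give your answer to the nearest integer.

718 seals

Phase 1: N(8) = 99·e^(0.194×8) = 99·e^1.552 = 467.369.
Phase 2 runs for 13 − 8 = 5 years at r = 0.086.
N(13) = 467.369·e^(0.086×5) = 467.369·e^0.43 = 718.467.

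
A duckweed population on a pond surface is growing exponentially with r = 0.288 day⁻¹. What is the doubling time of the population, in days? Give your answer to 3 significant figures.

Doubling time t_d = ln(2)/r = 0.6931/0.288 = 2.4068.

2.41 days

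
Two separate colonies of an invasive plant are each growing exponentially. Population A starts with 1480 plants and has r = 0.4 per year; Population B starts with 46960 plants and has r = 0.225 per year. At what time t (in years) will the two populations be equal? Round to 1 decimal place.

19.8 years

Set 1480·e^(0.4t) = 46960·e^(0.225t).
e^((0.4 − 0.225)t) = 46960/1480 → e^(0.175·t) = 31.73.
0.175·t = ln(31.73) = 3.4573, so t = 3.4573/0.175 = 19.756.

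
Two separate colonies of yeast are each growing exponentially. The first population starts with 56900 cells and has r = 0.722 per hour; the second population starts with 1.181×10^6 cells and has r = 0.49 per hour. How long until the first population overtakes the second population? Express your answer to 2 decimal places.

13.07 hours

Set 56900·e^(0.722t) = 1.181×10^6·e^(0.49t).
e^((0.722 − 0.49)t) = 1.181×10^6/56900 → e^(0.232·t) = 20.756.
0.232·t = ln(20.756) = 3.0328, so t = 3.0328/0.232 = 13.073.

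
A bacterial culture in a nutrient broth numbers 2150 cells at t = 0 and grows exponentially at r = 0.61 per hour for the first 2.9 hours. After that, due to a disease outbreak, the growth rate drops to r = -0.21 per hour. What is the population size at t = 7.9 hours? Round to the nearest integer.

4413 cells

Phase 1: N(2.9) = 2150·e^(0.61×2.9) = 2150·e^1.769 = 12609.7.
Phase 2 runs for 7.9 − 2.9 = 5 hours at r = -0.21.
N(7.9) = 12609.7·e^(-0.21×5) = 12609.7·e^-1.05 = 4412.62.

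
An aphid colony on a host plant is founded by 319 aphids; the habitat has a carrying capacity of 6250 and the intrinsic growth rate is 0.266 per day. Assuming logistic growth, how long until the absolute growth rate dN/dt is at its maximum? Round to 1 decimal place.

11.0 days

Logistic growth is fastest at N = K/2 = 3125.
A = (K − N₀)/N₀ = 18.592. Set K/(1 + A·e^(−rt)) = K/2 → A·e^(−rt) = 1.
e^(−0.266t) = 1/18.592 = 0.0537852, so t = ln(18.592)/0.266 = 2.9228/0.266 = 10.988.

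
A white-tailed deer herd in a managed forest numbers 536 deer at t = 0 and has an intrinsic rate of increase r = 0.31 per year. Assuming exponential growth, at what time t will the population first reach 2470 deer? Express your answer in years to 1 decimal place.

Set N₀·e^(rt) = 2470: e^(0.31·t) = 2470/536 = 4.6082.
0.31·t = ln(4.6082) = 1.5278, so t = 1.5278/0.31 = 4.9285.

4.9 years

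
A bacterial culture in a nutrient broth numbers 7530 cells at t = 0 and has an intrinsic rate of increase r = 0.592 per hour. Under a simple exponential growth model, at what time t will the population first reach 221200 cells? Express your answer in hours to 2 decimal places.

5.71 hours

Set N₀·e^(rt) = 221200: e^(0.592·t) = 221200/7530 = 29.376.
0.592·t = ln(29.376) = 3.3802, so t = 3.3802/0.592 = 5.7098.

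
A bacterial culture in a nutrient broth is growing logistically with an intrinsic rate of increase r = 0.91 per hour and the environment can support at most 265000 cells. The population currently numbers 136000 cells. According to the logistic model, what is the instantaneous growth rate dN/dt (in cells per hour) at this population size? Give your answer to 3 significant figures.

dN/dt = rN(1 − N/K) = 0.91 × 136000 × (1 − 136000/265000).
1 − 136000/265000 = 0.48679; dN/dt = 0.91 × 136000 × 0.48679 = 60245.

60200 cells per hour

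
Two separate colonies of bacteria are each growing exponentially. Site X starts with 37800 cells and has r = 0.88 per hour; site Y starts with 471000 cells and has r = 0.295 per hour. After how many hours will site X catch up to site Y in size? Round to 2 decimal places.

4.31 hours

Set 37800·e^(0.88t) = 471000·e^(0.295t).
e^((0.88 − 0.295)t) = 471000/37800 → e^(0.585·t) = 12.46.
0.585·t = ln(12.46) = 2.5225, so t = 2.5225/0.585 = 4.312.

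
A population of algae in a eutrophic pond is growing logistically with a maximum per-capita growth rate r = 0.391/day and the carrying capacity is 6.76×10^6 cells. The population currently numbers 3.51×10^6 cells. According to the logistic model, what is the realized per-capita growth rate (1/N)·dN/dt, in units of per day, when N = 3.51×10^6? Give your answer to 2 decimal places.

(1/N)·dN/dt = r(1 − N/K) = 0.391 × (1 − 3.51×10^6/6.76×10^6).
= 0.391 × 0.48077 = 0.18798.

0.19 per day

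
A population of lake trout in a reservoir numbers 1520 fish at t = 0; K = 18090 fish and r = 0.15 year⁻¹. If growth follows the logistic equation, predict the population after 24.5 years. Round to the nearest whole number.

14173 fish

A = (K − N₀)/N₀ = (18090 − 1520)/1520 = 10.901.
N(t) = K/(1 + A·e^(−rt)) = 18090/(1 + 10.901×e^(−0.15×24.5)).
e^(−3.675) = 0.025349; denominator = 1 + 10.901×0.025349 = 1.2763.
N = 18090/1.2763 = 14173.3.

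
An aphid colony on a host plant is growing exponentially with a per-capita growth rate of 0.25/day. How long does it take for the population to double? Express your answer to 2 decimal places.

Doubling time t_d = ln(2)/r = 0.6931/0.25 = 2.7726.

2.77 days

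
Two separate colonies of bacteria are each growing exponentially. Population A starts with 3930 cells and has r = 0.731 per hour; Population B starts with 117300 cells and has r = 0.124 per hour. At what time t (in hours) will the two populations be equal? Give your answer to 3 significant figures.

Set 3930·e^(0.731t) = 117300·e^(0.124t).
e^((0.731 − 0.124)t) = 117300/3930 → e^(0.607·t) = 29.847.
0.607·t = ln(29.847) = 3.3961, so t = 3.3961/0.607 = 5.5949.

5.59 hours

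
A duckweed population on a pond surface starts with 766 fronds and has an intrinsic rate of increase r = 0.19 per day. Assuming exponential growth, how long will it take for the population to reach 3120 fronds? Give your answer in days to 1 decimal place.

7.4 days

Set N₀·e^(rt) = 3120: e^(0.19·t) = 3120/766 = 4.0731.
0.19·t = ln(4.0731) = 1.4044, so t = 1.4044/0.19 = 7.3916.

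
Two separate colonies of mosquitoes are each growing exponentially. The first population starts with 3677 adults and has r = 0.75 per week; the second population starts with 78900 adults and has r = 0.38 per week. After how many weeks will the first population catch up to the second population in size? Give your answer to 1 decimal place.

Set 3677·e^(0.75t) = 78900·e^(0.38t).
e^((0.75 − 0.38)t) = 78900/3677 → e^(0.37·t) = 21.458.
0.37·t = ln(21.458) = 3.0661, so t = 3.0661/0.37 = 8.2867.

8.3 weeks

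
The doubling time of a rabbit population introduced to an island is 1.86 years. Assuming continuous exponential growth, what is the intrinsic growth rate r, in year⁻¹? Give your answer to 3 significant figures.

0.373 per year

r = ln(2)/t_d = 0.6931/1.86 = 0.37266.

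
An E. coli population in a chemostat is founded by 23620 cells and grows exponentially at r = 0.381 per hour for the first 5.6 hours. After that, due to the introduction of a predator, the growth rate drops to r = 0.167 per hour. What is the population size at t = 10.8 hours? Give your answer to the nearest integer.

Phase 1: N(5.6) = 23620·e^(0.381×5.6) = 23620·e^2.134 = 199476.
Phase 2 runs for 10.8 − 5.6 = 5.2 hours at r = 0.167.
N(10.8) = 199476·e^(0.167×5.2) = 199476·e^0.8684 = 475370.

475370 cells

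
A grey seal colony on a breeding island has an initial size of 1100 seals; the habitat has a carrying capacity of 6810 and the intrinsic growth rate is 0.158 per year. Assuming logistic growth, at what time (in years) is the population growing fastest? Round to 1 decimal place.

10.4 years

Logistic growth is fastest at N = K/2 = 3405.
A = (K − N₀)/N₀ = 5.1909. Set K/(1 + A·e^(−rt)) = K/2 → A·e^(−rt) = 1.
e^(−0.158t) = 1/5.1909 = 0.192644, so t = ln(5.1909)/0.158 = 1.6469/0.158 = 10.423.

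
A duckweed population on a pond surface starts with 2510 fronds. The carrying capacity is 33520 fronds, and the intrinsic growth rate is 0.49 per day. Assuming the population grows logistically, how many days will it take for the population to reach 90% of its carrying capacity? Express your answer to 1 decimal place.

A = (K − N₀)/N₀ = (33520 − 2510)/2510 = 12.355.
Solve 33520/(1 + 12.355·e^(−0.49t)) = 30168: 1 + 12.355·e^(−0.49t) = 1.1111, so e^(−0.49t) = 0.00899351.
−0.49·t = ln(0.00899351) = -4.7113, so t = 4.7113/0.49 = 9.6148.

9.6 days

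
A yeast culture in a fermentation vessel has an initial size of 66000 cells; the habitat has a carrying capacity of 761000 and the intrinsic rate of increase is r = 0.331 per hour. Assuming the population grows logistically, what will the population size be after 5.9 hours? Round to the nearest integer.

305151 cells

A = (K − N₀)/N₀ = (761000 − 66000)/66000 = 10.53.
N(t) = K/(1 + A·e^(−rt)) = 761000/(1 + 10.53×e^(−0.331×5.9)).
e^(−1.953) = 0.14186; denominator = 1 + 10.53×0.14186 = 2.4939.
N = 761000/2.4939 = 305151.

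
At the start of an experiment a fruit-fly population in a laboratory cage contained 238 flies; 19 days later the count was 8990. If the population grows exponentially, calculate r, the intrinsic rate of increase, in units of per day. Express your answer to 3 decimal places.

0.191 per day

From N(t) = N₀·e^(rt): e^(r·19) = 8990/238 = 37.773.
r·19 = ln(37.773) = 3.6316, so r = 3.6316/19 = 0.19114.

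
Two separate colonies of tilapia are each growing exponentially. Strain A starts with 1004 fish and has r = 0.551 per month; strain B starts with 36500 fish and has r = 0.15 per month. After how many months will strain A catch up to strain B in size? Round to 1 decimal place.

Set 1004·e^(0.551t) = 36500·e^(0.15t).
e^((0.551 − 0.15)t) = 36500/1004 → e^(0.401·t) = 36.355.
0.401·t = ln(36.355) = 3.5933, so t = 3.5933/0.401 = 8.9609.

9.0 months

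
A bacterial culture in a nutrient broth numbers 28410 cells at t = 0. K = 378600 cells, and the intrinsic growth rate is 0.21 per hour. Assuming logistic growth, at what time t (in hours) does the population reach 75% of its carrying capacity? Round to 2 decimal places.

A = (K − N₀)/N₀ = (378600 − 28410)/28410 = 12.326.
Solve 378600/(1 + 12.326·e^(−0.21t)) = 283950: 1 + 12.326·e^(−0.21t) = 1.3333, so e^(−0.21t) = 0.0270425.
−0.21·t = ln(0.0270425) = -3.6103, so t = 3.6103/0.21 = 17.192.

17.19 hours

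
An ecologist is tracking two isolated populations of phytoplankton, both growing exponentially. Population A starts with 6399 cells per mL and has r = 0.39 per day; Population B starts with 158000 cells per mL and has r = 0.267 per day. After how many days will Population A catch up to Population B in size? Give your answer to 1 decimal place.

Set 6399·e^(0.39t) = 158000·e^(0.267t).
e^((0.39 − 0.267)t) = 158000/6399 → e^(0.123·t) = 24.691.
0.123·t = ln(24.691) = 3.2065, so t = 3.2065/0.123 = 26.069.

26.1 days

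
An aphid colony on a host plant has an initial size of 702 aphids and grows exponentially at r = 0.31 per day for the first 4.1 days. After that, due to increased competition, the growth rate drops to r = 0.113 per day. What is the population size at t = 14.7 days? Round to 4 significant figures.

Phase 1: N(4.1) = 702·e^(0.31×4.1) = 702·e^1.271 = 2502.22.
Phase 2 runs for 14.7 − 4.1 = 10.6 days at r = 0.113.
N(14.7) = 2502.22·e^(0.113×10.6) = 2502.22·e^1.198 = 8289.4.

8289 aphids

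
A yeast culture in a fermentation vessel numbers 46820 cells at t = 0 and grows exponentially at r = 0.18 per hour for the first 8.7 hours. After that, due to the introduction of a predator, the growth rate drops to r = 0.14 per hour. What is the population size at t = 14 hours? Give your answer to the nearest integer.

Phase 1: N(8.7) = 46820·e^(0.18×8.7) = 46820·e^1.566 = 224149.
Phase 2 runs for 14 − 8.7 = 5.3 hours at r = 0.14.
N(14) = 224149·e^(0.14×5.3) = 224149·e^0.742 = 470742.

470742 cells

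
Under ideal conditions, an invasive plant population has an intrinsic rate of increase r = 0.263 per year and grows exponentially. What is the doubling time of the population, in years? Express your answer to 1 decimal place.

2.6 years

Doubling time t_d = ln(2)/r = 0.6931/0.263 = 2.6355.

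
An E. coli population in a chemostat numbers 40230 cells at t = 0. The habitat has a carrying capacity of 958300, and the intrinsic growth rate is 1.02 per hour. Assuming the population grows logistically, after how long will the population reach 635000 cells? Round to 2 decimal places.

A = (K − N₀)/N₀ = (958300 − 40230)/40230 = 22.821.
Solve 958300/(1 + 22.821·e^(−1.02t)) = 635000: 1 + 22.821·e^(−1.02t) = 1.5091, so e^(−1.02t) = 0.0223103.
−1.02·t = ln(0.0223103) = -3.8027, so t = 3.8027/1.02 = 3.7281.

3.73 hours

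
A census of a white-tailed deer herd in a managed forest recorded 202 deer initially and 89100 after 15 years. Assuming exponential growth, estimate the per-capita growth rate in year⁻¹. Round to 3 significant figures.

0.406 per year

From N(t) = N₀·e^(rt): e^(r·15) = 89100/202 = 441.09.
r·15 = ln(441.09) = 6.0892, so r = 6.0892/15 = 0.40595.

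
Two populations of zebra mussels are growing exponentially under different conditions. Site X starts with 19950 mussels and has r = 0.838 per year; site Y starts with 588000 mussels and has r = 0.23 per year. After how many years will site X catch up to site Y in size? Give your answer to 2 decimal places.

5.56 years

Set 19950·e^(0.838t) = 588000·e^(0.23t).
e^((0.838 − 0.23)t) = 588000/19950 → e^(0.608·t) = 29.474.
0.608·t = ln(29.474) = 3.3835, so t = 3.3835/0.608 = 5.565.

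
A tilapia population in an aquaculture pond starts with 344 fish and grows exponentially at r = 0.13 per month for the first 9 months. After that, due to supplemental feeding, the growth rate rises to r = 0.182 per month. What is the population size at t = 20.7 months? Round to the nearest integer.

9321 fish

Phase 1: N(9) = 344·e^(0.13×9) = 344·e^1.17 = 1108.37.
Phase 2 runs for 20.7 − 9 = 11.7 months at r = 0.182.
N(20.7) = 1108.37·e^(0.182×11.7) = 1108.37·e^2.129 = 9321.15.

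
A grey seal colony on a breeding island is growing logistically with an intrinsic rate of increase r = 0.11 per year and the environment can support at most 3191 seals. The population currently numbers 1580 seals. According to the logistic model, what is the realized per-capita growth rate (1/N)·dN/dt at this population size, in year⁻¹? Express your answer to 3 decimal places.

(1/N)·dN/dt = r(1 − N/K) = 0.11 × (1 − 1580/3191).
= 0.11 × 0.50486 = 0.055534.

0.056 per year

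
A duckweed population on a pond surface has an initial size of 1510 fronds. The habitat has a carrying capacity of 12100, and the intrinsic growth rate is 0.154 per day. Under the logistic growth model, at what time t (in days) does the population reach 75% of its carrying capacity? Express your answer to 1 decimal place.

19.8 days

A = (K − N₀)/N₀ = (12100 − 1510)/1510 = 7.0132.
Solve 12100/(1 + 7.0132·e^(−0.154t)) = 9075: 1 + 7.0132·e^(−0.154t) = 1.3333, so e^(−0.154t) = 0.0475291.
−0.154·t = ln(0.0475291) = -3.0464, so t = 3.0464/0.154 = 19.782.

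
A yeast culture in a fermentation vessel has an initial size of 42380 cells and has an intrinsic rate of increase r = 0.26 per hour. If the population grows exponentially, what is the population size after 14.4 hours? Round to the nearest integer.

N(t) = N₀·e^(rt) = 42380 × e^(0.26×14.4) = 42380 × e^3.744.
e^3.744 ≈ 42.267, so N ≈ 42380 × 42.267 = 1.791264×10^6.

1791264 cells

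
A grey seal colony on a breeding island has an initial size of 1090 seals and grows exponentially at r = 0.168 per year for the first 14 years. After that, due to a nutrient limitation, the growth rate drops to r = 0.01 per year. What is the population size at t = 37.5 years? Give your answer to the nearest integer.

14486 seals

Phase 1: N(14) = 1090·e^(0.168×14) = 1090·e^2.352 = 11452.2.
Phase 2 runs for 37.5 − 14 = 23.5 years at r = 0.01.
N(37.5) = 11452.2·e^(0.01×23.5) = 11452.2·e^0.235 = 14485.9.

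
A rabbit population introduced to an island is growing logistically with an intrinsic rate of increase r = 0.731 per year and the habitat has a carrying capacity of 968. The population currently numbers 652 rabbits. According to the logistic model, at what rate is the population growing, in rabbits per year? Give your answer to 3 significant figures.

dN/dt = rN(1 − N/K) = 0.731 × 652 × (1 − 652/968).
1 − 652/968 = 0.32645; dN/dt = 0.731 × 652 × 0.32645 = 155.59.

156 rabbits per year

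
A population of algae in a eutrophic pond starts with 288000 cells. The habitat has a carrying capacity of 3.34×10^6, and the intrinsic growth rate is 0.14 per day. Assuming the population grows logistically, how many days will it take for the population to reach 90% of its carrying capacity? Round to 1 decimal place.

A = (K − N₀)/N₀ = (3.34×10^6 − 288000)/288000 = 10.597.
Solve 3.34×10^6/(1 + 10.597·e^(−0.14t)) = 3.006×10^6: 1 + 10.597·e^(−0.14t) = 1.1111, so e^(−0.14t) = 0.0104849.
−0.14·t = ln(0.0104849) = -4.5578, so t = 4.5578/0.14 = 32.556.

32.6 days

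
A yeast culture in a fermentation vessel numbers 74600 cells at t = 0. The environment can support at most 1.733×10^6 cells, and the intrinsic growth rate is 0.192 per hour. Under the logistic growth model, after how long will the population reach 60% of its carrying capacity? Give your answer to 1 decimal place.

18.3 hours

A = (K − N₀)/N₀ = (1.733×10^6 − 74600)/74600 = 22.231.
Solve 1.733×10^6/(1 + 22.231·e^(−0.192t)) = 1.0398×10^6: 1 + 22.231·e^(−0.192t) = 1.6667, so e^(−0.192t) = 0.0299887.
−0.192·t = ln(0.0299887) = -3.5069, so t = 3.5069/0.192 = 18.265.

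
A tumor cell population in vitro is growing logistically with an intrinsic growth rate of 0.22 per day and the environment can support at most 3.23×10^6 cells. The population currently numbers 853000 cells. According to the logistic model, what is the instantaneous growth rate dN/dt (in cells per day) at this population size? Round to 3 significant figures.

dN/dt = rN(1 − N/K) = 0.22 × 853000 × (1 − 853000/3.23×10^6).
1 − 853000/3.23×10^6 = 0.73591; dN/dt = 0.22 × 853000 × 0.73591 = 1.38101×10^5.

138000 cells per day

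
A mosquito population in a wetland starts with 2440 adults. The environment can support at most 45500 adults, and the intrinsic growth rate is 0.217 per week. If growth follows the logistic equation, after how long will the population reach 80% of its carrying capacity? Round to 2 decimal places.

19.62 weeks

A = (K − N₀)/N₀ = (45500 − 2440)/2440 = 17.648.
Solve 45500/(1 + 17.648·e^(−0.217t)) = 36400: 1 + 17.648·e^(−0.217t) = 1.25, so e^(−0.217t) = 0.0141663.
−0.217·t = ln(0.0141663) = -4.2569, so t = 4.2569/0.217 = 19.617.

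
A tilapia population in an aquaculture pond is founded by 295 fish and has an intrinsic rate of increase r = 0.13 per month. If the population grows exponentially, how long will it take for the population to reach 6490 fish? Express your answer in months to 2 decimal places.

Set N₀·e^(rt) = 6490: e^(0.13·t) = 6490/295 = 22.
0.13·t = ln(22) = 3.091, so t = 3.091/0.13 = 23.777.

23.78 months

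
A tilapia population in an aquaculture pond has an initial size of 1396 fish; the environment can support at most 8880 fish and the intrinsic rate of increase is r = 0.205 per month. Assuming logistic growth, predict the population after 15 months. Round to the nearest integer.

7118 fish

A = (K − N₀)/N₀ = (8880 − 1396)/1396 = 5.361.
N(t) = K/(1 + A·e^(−rt)) = 8880/(1 + 5.361×e^(−0.205×15)).
e^(−3.075) = 0.04619; denominator = 1 + 5.361×0.04619 = 1.2476.
N = 8880/1.2476 = 7117.53.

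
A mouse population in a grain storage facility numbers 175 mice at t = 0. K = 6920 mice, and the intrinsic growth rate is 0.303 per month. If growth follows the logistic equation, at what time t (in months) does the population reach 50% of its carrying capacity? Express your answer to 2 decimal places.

A = (K − N₀)/N₀ = (6920 − 175)/175 = 38.543.
Solve 6920/(1 + 38.543·e^(−0.303t)) = 3460: 1 + 38.543·e^(−0.303t) = 2, so e^(−0.303t) = 0.0259451.
−0.303·t = ln(0.0259451) = -3.6518, so t = 3.6518/0.303 = 12.052.

12.05 months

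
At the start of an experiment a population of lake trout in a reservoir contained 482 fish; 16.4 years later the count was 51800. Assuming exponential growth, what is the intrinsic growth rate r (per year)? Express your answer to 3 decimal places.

From N(t) = N₀·e^(rt): e^(r·16.4) = 51800/482 = 107.47.
r·16.4 = ln(107.47) = 4.6772, so r = 4.6772/16.4 = 0.2852.

0.285 per year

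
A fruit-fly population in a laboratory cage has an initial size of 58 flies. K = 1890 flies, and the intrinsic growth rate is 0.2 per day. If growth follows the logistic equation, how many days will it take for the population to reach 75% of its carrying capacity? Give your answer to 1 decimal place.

22.8 days

A = (K − N₀)/N₀ = (1890 − 58)/58 = 31.586.
Solve 1890/(1 + 31.586·e^(−0.2t)) = 1417.5: 1 + 31.586·e^(−0.2t) = 1.3333, so e^(−0.2t) = 0.0105531.
−0.2·t = ln(0.0105531) = -4.5513, so t = 4.5513/0.2 = 22.757.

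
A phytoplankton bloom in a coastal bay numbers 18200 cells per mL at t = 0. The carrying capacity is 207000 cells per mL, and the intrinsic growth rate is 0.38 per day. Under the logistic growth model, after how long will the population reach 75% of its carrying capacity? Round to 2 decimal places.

9.05 days

A = (K − N₀)/N₀ = (207000 − 18200)/18200 = 10.374.
Solve 207000/(1 + 10.374·e^(−0.38t)) = 155250: 1 + 10.374·e^(−0.38t) = 1.3333, so e^(−0.38t) = 0.0321328.
−0.38·t = ln(0.0321328) = -3.4379, so t = 3.4379/0.38 = 9.047.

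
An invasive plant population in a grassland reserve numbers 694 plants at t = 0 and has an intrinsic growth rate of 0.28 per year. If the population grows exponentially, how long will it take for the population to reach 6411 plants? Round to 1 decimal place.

7.9 years

Set N₀·e^(rt) = 6411: e^(0.28·t) = 6411/694 = 9.2378.
0.28·t = ln(9.2378) = 2.2233, so t = 2.2233/0.28 = 7.9404.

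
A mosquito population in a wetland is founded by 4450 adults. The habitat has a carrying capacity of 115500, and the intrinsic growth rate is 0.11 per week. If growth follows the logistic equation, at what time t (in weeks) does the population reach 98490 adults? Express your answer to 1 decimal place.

A = (K − N₀)/N₀ = (115500 − 4450)/4450 = 24.955.
Solve 115500/(1 + 24.955·e^(−0.11t)) = 98490: 1 + 24.955·e^(−0.11t) = 1.1727, so e^(−0.11t) = 0.00692076.
−0.11·t = ln(0.00692076) = -4.9732, so t = 4.9732/0.11 = 45.211.

45.2 weeks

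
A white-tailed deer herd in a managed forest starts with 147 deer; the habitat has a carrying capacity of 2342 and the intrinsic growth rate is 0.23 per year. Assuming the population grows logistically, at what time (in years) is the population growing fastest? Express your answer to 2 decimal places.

Logistic growth is fastest at N = K/2 = 1171.
A = (K − N₀)/N₀ = 14.932. Set K/(1 + A·e^(−rt)) = K/2 → A·e^(−rt) = 1.
e^(−0.23t) = 1/14.932 = 0.0669704, so t = ln(14.932)/0.23 = 2.7035/0.23 = 11.754.

11.75 years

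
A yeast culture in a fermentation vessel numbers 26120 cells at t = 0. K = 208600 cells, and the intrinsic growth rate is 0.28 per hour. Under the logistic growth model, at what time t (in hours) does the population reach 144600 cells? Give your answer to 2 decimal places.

9.85 hours

A = (K − N₀)/N₀ = (208600 − 26120)/26120 = 6.9862.
Solve 208600/(1 + 6.9862·e^(−0.28t)) = 144600: 1 + 6.9862·e^(−0.28t) = 1.4426, so e^(−0.28t) = 0.0633533.
−0.28·t = ln(0.0633533) = -2.759, so t = 2.759/0.28 = 9.8537.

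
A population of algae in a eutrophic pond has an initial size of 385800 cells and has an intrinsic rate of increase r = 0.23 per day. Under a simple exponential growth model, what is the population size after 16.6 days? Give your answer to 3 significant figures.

17600000 cells

N(t) = N₀·e^(rt) = 385800 × e^(0.23×16.6) = 385800 × e^3.818.
e^3.818 ≈ 45.513, so N ≈ 385800 × 45.513 = 1.755895×10^7.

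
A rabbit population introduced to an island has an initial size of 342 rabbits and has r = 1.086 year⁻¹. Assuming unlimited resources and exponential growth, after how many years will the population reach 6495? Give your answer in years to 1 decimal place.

Set N₀·e^(rt) = 6495: e^(1.086·t) = 6495/342 = 18.991.
1.086·t = ln(18.991) = 2.944, so t = 2.944/1.086 = 2.7108.

2.7 years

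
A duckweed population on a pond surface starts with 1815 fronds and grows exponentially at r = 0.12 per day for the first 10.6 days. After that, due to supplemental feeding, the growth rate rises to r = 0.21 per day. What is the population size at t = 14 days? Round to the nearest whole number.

Phase 1: N(10.6) = 1815·e^(0.12×10.6) = 1815·e^1.272 = 6475.89.
Phase 2 runs for 14 − 10.6 = 3.4 days at r = 0.21.
N(14) = 6475.89·e^(0.21×3.4) = 6475.89·e^0.714 = 13224.7.

13225 fronds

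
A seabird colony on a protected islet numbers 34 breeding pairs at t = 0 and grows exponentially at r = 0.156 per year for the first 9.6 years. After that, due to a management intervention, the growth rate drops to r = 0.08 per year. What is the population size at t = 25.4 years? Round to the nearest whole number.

Phase 1: N(9.6) = 34·e^(0.156×9.6) = 34·e^1.498 = 152.012.
Phase 2 runs for 25.4 − 9.6 = 15.8 years at r = 0.08.
N(25.4) = 152.012·e^(0.08×15.8) = 152.012·e^1.264 = 538.055.

538 breeding pairs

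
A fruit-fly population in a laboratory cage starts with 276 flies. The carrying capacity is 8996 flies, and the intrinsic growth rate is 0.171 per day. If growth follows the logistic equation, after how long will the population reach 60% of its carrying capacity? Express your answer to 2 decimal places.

A = (K − N₀)/N₀ = (8996 − 276)/276 = 31.594.
Solve 8996/(1 + 31.594·e^(−0.171t)) = 5397.6: 1 + 31.594·e^(−0.171t) = 1.6667, so e^(−0.171t) = 0.0211009.
−0.171·t = ln(0.0211009) = -3.8584, so t = 3.8584/0.171 = 22.564.

22.56 days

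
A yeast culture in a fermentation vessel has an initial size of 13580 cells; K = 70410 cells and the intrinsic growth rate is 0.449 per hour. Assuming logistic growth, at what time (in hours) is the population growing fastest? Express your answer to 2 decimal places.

Logistic growth is fastest at N = K/2 = 35205.
A = (K − N₀)/N₀ = 4.1848. Set K/(1 + A·e^(−rt)) = K/2 → A·e^(−rt) = 1.
e^(−0.449t) = 1/4.1848 = 0.238958, so t = ln(4.1848)/0.449 = 1.4315/0.449 = 3.1881.

3.19 hours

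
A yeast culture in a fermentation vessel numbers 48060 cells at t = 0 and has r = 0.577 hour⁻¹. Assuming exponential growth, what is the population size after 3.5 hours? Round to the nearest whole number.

362111 cells

N(t) = N₀·e^(rt) = 48060 × e^(0.577×3.5) = 48060 × e^2.019.
e^2.019 ≈ 7.5346, so N ≈ 48060 × 7.5346 = 362111.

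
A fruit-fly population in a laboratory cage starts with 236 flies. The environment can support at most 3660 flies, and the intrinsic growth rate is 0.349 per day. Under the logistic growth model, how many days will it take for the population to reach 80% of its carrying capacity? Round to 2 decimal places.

11.64 days

A = (K − N₀)/N₀ = (3660 − 236)/236 = 14.508.
Solve 3660/(1 + 14.508·e^(−0.349t)) = 2928: 1 + 14.508·e^(−0.349t) = 1.25, so e^(−0.349t) = 0.0172313.
−0.349·t = ln(0.0172313) = -4.061, so t = 4.061/0.349 = 11.636.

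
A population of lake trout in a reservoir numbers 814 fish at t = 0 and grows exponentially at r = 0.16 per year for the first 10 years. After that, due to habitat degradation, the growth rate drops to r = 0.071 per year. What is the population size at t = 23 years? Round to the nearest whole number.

10147 fish

Phase 1: N(10) = 814·e^(0.16×10) = 814·e^1.6 = 4031.77.
Phase 2 runs for 23 − 10 = 13 years at r = 0.071.
N(23) = 4031.77·e^(0.071×13) = 4031.77·e^0.923 = 10147.3.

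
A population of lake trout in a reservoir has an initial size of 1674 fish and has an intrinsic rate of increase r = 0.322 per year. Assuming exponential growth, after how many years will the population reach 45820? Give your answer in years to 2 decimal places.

10.28 years

Set N₀·e^(rt) = 45820: e^(0.322·t) = 45820/1674 = 27.372.
0.322·t = ln(27.372) = 3.3095, so t = 3.3095/0.322 = 10.278.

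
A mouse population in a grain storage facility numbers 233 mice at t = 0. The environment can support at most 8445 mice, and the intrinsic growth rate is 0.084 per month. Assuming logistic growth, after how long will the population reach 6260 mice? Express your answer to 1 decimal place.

54.9 months

A = (K − N₀)/N₀ = (8445 − 233)/233 = 35.245.
Solve 8445/(1 + 35.245·e^(−0.084t)) = 6260: 1 + 35.245·e^(−0.084t) = 1.349, so e^(−0.084t) = 0.00990339.
−0.084·t = ln(0.00990339) = -4.6149, so t = 4.6149/0.084 = 54.939.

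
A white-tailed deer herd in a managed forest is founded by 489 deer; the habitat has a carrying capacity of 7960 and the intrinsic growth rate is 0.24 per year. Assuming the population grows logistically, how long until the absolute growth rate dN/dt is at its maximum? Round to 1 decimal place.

Logistic growth is fastest at N = K/2 = 3980.
A = (K − N₀)/N₀ = 15.278. Set K/(1 + A·e^(−rt)) = K/2 → A·e^(−rt) = 1.
e^(−0.24t) = 1/15.278 = 0.0654531, so t = ln(15.278)/0.24 = 2.7264/0.24 = 11.36.

11.4 years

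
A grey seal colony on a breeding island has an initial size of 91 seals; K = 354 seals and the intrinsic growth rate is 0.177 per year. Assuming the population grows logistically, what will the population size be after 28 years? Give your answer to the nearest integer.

347 seals

A = (K − N₀)/N₀ = (354 − 91)/91 = 2.8901.
N(t) = K/(1 + A·e^(−rt)) = 354/(1 + 2.8901×e^(−0.177×28)).
e^(−4.956) = 0.007041; denominator = 1 + 2.8901×0.007041 = 1.0203.
N = 354/1.0203 = 346.94.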